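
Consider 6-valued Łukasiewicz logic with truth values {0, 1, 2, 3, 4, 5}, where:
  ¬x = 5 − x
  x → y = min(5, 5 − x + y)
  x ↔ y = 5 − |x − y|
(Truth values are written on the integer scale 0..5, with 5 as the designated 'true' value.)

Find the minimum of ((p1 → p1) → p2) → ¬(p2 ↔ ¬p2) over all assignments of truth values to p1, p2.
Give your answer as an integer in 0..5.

Take p1 = 0, p2 = 3:
p1 → p1 = 0 → 0 = 5
(p1 → p1) → p2 = 5 → 3 = 3
¬p2 = ¬3 = 2
p2 ↔ ¬p2 = 3 ↔ 2 = 4
¬(p2 ↔ ¬p2) = ¬4 = 1
((p1 → p1) → p2) → ¬(p2 ↔ ¬p2) = 3 → 1 = 3
No assignment yields a value below 3, so this is the minimum.

3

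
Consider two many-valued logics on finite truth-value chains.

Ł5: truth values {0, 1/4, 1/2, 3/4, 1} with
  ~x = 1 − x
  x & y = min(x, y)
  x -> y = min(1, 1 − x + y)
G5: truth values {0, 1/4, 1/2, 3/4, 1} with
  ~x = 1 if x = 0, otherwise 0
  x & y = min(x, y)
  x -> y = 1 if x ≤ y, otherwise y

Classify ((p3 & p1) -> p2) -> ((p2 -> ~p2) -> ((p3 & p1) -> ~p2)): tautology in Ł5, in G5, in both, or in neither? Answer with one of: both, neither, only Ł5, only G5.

In Ł5: every assignment gives 1 — tautology.
In G5: every assignment gives 1 — tautology.

both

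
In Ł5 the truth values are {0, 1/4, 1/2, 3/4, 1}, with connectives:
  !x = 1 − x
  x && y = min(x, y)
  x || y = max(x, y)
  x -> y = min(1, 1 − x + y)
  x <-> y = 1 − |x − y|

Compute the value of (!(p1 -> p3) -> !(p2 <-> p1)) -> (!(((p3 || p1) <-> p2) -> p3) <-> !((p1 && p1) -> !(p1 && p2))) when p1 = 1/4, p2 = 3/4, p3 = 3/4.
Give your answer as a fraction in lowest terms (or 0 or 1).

3/4

p1 -> p3 = 1/4 -> 3/4 = 1
!(p1 -> p3) = !1 = 0
p2 <-> p1 = 3/4 <-> 1/4 = 1/2
!(p2 <-> p1) = !1/2 = 1/2
!(p1 -> p3) -> !(p2 <-> p1) = 0 -> 1/2 = 1
p3 || p1 = 3/4 || 1/4 = 3/4
(p3 || p1) <-> p2 = 3/4 <-> 3/4 = 1
((p3 || p1) <-> p2) -> p3 = 1 -> 3/4 = 3/4
!(((p3 || p1) <-> p2) -> p3) = !3/4 = 1/4
p1 && p1 = 1/4 && 1/4 = 1/4
p1 && p2 = 1/4 && 3/4 = 1/4
!(p1 && p2) = !1/4 = 3/4
(p1 && p1) -> !(p1 && p2) = 1/4 -> 3/4 = 1
!((p1 && p1) -> !(p1 && p2)) = !1 = 0
!(((p3 || p1) <-> p2) -> p3) <-> !((p1 && p1) -> !(p1 && p2)) = 1/4 <-> 0 = 3/4
(!(p1 -> p3) -> !(p2 <-> p1)) -> (!(((p3 || p1) <-> p2) -> p3) <-> !((p1 && p1) -> !(p1 && p2))) = 1 -> 3/4 = 3/4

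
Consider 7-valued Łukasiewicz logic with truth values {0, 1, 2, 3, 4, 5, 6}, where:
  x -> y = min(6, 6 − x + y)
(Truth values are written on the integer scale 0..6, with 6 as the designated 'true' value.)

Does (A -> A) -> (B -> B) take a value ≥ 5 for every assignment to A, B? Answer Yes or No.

Yes

At A = 5, B = 4, for instance:
A -> A = 5 -> 5 = 6
B -> B = 4 -> 4 = 6
(A -> A) -> (B -> B) = 6 -> 6 = 6
and checking the remaining 48 assignments likewise gives ≥ 5 in every case.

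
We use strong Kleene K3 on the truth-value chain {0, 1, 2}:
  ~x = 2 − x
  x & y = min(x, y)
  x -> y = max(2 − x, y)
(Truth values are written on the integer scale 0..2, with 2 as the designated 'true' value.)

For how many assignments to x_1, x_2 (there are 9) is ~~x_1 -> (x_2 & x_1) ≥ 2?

4

x_1 = 0, x_2 = 0 ↦ 2  ≥
x_1 = 0, x_2 = 1 ↦ 2  ≥
x_1 = 0, x_2 = 2 ↦ 2  ≥
x_1 = 1, x_2 = 0 ↦ 1  <
x_1 = 1, x_2 = 1 ↦ 1  <
x_1 = 1, x_2 = 2 ↦ 1  <
x_1 = 2, x_2 = 0 ↦ 0  <
x_1 = 2, x_2 = 1 ↦ 1  <
x_1 = 2, x_2 = 2 ↦ 2  ≥
So 4 of the 9 assignments meet the threshold.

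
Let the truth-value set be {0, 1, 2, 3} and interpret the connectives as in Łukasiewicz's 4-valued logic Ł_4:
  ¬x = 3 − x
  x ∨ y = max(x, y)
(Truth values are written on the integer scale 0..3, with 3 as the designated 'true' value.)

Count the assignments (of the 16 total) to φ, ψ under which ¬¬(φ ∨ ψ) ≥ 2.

12

φ = 0, ψ = 0 ↦ 0  <
φ = 0, ψ = 1 ↦ 1  <
φ = 0, ψ = 2 ↦ 2  ≥
φ = 0, ψ = 3 ↦ 3  ≥
φ = 1, ψ = 0 ↦ 1  <
φ = 1, ψ = 1 ↦ 1  <
φ = 1, ψ = 2 ↦ 2  ≥
φ = 1, ψ = 3 ↦ 3  ≥
φ = 2, ψ = 0 ↦ 2  ≥
φ = 2, ψ = 1 ↦ 2  ≥
φ = 2, ψ = 2 ↦ 2  ≥
φ = 2, ψ = 3 ↦ 3  ≥
φ = 3, ψ = 0 ↦ 3  ≥
φ = 3, ψ = 1 ↦ 3  ≥
φ = 3, ψ = 2 ↦ 3  ≥
φ = 3, ψ = 3 ↦ 3  ≥
So 12 of the 16 assignments meet the threshold.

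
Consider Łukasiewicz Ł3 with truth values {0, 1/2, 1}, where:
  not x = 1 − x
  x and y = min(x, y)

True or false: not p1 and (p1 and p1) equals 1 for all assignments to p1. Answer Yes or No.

No

Counterexample: take p1 = 0.
not p1 = not 0 = 1
p1 and p1 = 0 and 0 = 0
not p1 and (p1 and p1) = 1 and 0 = 0
This gives 0 ≠ 1.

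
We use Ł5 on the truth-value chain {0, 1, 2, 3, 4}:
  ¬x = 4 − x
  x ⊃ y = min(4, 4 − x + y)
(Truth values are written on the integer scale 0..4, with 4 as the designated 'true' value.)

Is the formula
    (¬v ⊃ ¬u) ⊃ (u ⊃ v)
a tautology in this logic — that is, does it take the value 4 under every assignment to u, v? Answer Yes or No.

At u = 3, v = 0, for instance:
¬v = ¬0 = 4
¬u = ¬3 = 1
¬v ⊃ ¬u = 4 ⊃ 1 = 1
u ⊃ v = 3 ⊃ 0 = 1
(¬v ⊃ ¬u) ⊃ (u ⊃ v) = 1 ⊃ 1 = 4
and checking the remaining 24 assignments likewise gives ≥ 4 in every case.

Yes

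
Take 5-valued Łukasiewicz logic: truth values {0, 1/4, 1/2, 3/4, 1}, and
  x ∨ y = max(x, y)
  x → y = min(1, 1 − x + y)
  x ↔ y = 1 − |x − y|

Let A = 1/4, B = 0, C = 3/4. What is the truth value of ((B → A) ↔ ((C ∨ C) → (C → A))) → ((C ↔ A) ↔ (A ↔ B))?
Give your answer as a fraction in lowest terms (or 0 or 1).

B → A = 0 → 1/4 = 1
C ∨ C = 3/4 ∨ 3/4 = 3/4
C → A = 3/4 → 1/4 = 1/2
(C ∨ C) → (C → A) = 3/4 → 1/2 = 3/4
(B → A) ↔ ((C ∨ C) → (C → A)) = 1 ↔ 3/4 = 3/4
C ↔ A = 3/4 ↔ 1/4 = 1/2
A ↔ B = 1/4 ↔ 0 = 3/4
(C ↔ A) ↔ (A ↔ B) = 1/2 ↔ 3/4 = 3/4
((B → A) ↔ ((C ∨ C) → (C → A))) → ((C ↔ A) ↔ (A ↔ B)) = 3/4 → 3/4 = 1

1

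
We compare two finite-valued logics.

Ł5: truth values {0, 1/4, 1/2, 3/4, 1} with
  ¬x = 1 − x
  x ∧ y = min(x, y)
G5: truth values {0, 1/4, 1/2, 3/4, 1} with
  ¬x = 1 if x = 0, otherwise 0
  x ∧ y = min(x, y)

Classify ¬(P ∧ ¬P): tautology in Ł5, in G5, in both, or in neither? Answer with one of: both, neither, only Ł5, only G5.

In Ł5: at P = 1/4 the value is 3/4 — not a tautology.
In G5: every assignment gives 1 — tautology.

only G5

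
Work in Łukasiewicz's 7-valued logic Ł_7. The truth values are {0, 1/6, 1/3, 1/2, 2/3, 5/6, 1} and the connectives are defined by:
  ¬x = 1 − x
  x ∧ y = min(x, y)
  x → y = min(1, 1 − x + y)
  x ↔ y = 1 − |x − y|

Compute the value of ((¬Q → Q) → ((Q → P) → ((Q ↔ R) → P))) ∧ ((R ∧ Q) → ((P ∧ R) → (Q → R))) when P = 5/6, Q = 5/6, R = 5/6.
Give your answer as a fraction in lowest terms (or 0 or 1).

¬Q = ¬5/6 = 1/6
¬Q → Q = 1/6 → 5/6 = 1
Q → P = 5/6 → 5/6 = 1
Q ↔ R = 5/6 ↔ 5/6 = 1
(Q ↔ R) → P = 1 → 5/6 = 5/6
(Q → P) → ((Q ↔ R) → P) = 1 → 5/6 = 5/6
(¬Q → Q) → ((Q → P) → ((Q ↔ R) → P)) = 1 → 5/6 = 5/6
R ∧ Q = 5/6 ∧ 5/6 = 5/6
P ∧ R = 5/6 ∧ 5/6 = 5/6
Q → R = 5/6 → 5/6 = 1
(P ∧ R) → (Q → R) = 5/6 → 1 = 1
(R ∧ Q) → ((P ∧ R) → (Q → R)) = 5/6 → 1 = 1
((¬Q → Q) → ((Q → P) → ((Q ↔ R) → P))) ∧ ((R ∧ Q) → ((P ∧ R) → (Q → R))) = 5/6 ∧ 1 = 5/6

5/6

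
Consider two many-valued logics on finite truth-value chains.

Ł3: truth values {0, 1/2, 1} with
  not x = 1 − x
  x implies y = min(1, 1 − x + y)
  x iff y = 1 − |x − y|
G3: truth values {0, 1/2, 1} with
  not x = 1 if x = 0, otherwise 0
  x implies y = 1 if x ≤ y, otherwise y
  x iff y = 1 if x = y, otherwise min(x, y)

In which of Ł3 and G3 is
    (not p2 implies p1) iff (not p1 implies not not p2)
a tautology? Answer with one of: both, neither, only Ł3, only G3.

In Ł3: every assignment gives 1 — tautology.
In G3: at p1 = 1/2, p2 = 0 the value is 1/2 — not a tautology.

only Ł3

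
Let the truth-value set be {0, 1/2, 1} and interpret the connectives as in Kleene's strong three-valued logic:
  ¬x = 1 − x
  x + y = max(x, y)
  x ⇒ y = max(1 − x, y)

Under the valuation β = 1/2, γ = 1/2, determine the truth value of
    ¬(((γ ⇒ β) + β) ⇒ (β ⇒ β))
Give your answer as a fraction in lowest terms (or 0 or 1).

1/2

γ ⇒ β = 1/2 ⇒ 1/2 = 1/2
(γ ⇒ β) + β = 1/2 + 1/2 = 1/2
β ⇒ β = 1/2 ⇒ 1/2 = 1/2
((γ ⇒ β) + β) ⇒ (β ⇒ β) = 1/2 ⇒ 1/2 = 1/2
¬(((γ ⇒ β) + β) ⇒ (β ⇒ β)) = ¬1/2 = 1/2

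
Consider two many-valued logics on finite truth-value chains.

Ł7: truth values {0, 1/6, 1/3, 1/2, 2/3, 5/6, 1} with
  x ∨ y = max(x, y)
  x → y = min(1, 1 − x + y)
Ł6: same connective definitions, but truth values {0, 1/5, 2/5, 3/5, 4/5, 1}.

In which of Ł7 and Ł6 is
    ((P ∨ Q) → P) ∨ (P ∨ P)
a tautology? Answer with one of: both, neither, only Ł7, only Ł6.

neither

In Ł7: at P = 0, Q = 1/6 the value is 5/6 — not a tautology.
In Ł6: at P = 0, Q = 1/5 the value is 4/5 — not a tautology.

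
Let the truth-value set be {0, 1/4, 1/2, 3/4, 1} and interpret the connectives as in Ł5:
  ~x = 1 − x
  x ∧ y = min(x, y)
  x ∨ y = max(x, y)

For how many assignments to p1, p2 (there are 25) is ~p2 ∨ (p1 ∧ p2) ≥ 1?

value 1: 6 assignments (counts)
value 3/4: 8 assignments
value 1/2: 7 assignments
value 1/4: 3 assignments
value 0: 1 assignment
So 6 of the 25 assignments meet the threshold.

6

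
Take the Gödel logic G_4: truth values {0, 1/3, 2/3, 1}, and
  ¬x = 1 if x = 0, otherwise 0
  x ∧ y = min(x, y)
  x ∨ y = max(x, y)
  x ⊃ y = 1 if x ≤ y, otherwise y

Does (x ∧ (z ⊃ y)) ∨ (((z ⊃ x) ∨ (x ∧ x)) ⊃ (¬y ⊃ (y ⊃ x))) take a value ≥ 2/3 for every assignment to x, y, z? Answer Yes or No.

Yes

At x = 2/3, y = 0, z = 0, for instance:
z ⊃ y = 0 ⊃ 0 = 1
x ∧ (z ⊃ y) = 2/3 ∧ 1 = 2/3
z ⊃ x = 0 ⊃ 2/3 = 1
x ∧ x = 2/3 ∧ 2/3 = 2/3
(z ⊃ x) ∨ (x ∧ x) = 1 ∨ 2/3 = 1
¬y = ¬0 = 1
y ⊃ x = 0 ⊃ 2/3 = 1
¬y ⊃ (y ⊃ x) = 1 ⊃ 1 = 1
((z ⊃ x) ∨ (x ∧ x)) ⊃ (¬y ⊃ (y ⊃ x)) = 1 ⊃ 1 = 1
(x ∧ (z ⊃ y)) ∨ (((z ⊃ x) ∨ (x ∧ x)) ⊃ (¬y ⊃ (y ⊃ x))) = 2/3 ∨ 1 = 1
and checking the remaining 63 assignments likewise gives ≥ 2/3 in every case.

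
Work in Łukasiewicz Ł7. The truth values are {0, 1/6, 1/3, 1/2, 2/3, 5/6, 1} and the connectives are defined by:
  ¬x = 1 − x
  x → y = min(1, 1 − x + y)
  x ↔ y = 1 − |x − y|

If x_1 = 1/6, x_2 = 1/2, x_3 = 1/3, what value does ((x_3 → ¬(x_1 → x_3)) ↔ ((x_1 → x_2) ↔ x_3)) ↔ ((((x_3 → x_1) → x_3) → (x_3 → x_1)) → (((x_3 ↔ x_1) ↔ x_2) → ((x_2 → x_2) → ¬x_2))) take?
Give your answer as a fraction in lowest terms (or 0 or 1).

5/6

x_1 → x_3 = 1/6 → 1/3 = 1
¬(x_1 → x_3) = ¬1 = 0
x_3 → ¬(x_1 → x_3) = 1/3 → 0 = 2/3
x_1 → x_2 = 1/6 → 1/2 = 1
(x_1 → x_2) ↔ x_3 = 1 ↔ 1/3 = 1/3
(x_3 → ¬(x_1 → x_3)) ↔ ((x_1 → x_2) ↔ x_3) = 2/3 ↔ 1/3 = 2/3
x_3 → x_1 = 1/3 → 1/6 = 5/6
(x_3 → x_1) → x_3 = 5/6 → 1/3 = 1/2
x_3 → x_1 = 1/3 → 1/6 = 5/6
((x_3 → x_1) → x_3) → (x_3 → x_1) = 1/2 → 5/6 = 1
x_3 ↔ x_1 = 1/3 ↔ 1/6 = 5/6
(x_3 ↔ x_1) ↔ x_2 = 5/6 ↔ 1/2 = 2/3
x_2 → x_2 = 1/2 → 1/2 = 1
¬x_2 = ¬1/2 = 1/2
(x_2 → x_2) → ¬x_2 = 1 → 1/2 = 1/2
((x_3 ↔ x_1) ↔ x_2) → ((x_2 → x_2) → ¬x_2) = 2/3 → 1/2 = 5/6
(((x_3 → x_1) → x_3) → (x_3 → x_1)) → (((x_3 ↔ x_1) ↔ x_2) → ((x_2 → x_2) → ¬x_2)) = 1 → 5/6 = 5/6
((x_3 → ¬(x_1 → x_3)) ↔ ((x_1 → x_2) ↔ x_3)) ↔ ((((x_3 → x_1) → x_3) → (x_3 → x_1)) → (((x_3 ↔ x_1) ↔ x_2) → ((x_2 → x_2) → ¬x_2))) = 2/3 ↔ 5/6 = 5/6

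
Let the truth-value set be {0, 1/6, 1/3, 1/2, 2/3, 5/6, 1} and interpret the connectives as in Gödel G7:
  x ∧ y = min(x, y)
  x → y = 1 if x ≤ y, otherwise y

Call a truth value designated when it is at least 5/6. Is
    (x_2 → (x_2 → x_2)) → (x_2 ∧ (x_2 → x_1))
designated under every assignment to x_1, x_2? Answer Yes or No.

Counterexample: take x_1 = 0, x_2 = 0.
x_2 → x_2 = 0 → 0 = 1
x_2 → (x_2 → x_2) = 0 → 1 = 1
x_2 → x_1 = 0 → 0 = 1
x_2 ∧ (x_2 → x_1) = 0 ∧ 1 = 0
(x_2 → (x_2 → x_2)) → (x_2 ∧ (x_2 → x_1)) = 1 → 0 = 0
This gives 0, which is below 5/6.

No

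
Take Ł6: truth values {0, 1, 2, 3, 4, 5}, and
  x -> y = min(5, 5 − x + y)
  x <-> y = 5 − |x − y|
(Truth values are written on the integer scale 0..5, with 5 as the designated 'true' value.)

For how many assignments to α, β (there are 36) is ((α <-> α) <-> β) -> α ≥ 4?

26

value 5: 21 assignments (counts)
value 4: 5 assignments (counts)
value 3: 4 assignments
value 2: 3 assignments
value 1: 2 assignments
value 0: 1 assignment
So 26 of the 36 assignments meet the threshold.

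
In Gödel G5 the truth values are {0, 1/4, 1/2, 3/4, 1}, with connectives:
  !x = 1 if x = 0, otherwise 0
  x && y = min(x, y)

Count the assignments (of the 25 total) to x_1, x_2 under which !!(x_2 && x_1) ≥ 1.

value 1: 16 assignments (counts)
value 0: 9 assignments
So 16 of the 25 assignments meet the threshold.

16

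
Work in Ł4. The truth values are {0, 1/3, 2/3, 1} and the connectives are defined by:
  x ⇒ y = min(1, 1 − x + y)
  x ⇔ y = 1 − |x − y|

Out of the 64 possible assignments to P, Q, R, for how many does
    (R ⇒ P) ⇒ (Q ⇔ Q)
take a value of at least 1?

value 1: 64 assignments (counts)
So 64 of the 64 assignments meet the threshold.

64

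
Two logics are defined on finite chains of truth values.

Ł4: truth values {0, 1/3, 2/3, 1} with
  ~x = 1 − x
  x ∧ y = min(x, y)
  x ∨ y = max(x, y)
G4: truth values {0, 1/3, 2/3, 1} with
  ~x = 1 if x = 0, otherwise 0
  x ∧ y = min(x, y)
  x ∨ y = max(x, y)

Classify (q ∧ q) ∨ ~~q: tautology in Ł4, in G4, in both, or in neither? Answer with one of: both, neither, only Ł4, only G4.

neither

In Ł4: at q = 0 the value is 0 — not a tautology.
In G4: at q = 0 the value is 0 — not a tautology.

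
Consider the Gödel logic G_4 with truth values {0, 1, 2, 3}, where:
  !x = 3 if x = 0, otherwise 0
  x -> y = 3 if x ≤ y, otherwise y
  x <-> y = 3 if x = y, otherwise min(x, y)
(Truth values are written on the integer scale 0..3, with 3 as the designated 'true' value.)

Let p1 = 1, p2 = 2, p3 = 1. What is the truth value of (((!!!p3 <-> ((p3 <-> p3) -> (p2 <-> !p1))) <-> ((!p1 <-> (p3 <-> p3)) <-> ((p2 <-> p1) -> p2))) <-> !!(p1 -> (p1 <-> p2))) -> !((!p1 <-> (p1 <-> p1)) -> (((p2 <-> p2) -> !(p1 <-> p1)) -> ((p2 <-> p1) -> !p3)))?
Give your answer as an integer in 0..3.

!p3 = !1 = 0
!!p3 = !0 = 3
!!!p3 = !3 = 0
p3 <-> p3 = 1 <-> 1 = 3
!p1 = !1 = 0
p2 <-> !p1 = 2 <-> 0 = 0
(p3 <-> p3) -> (p2 <-> !p1) = 3 -> 0 = 0
!!!p3 <-> ((p3 <-> p3) -> (p2 <-> !p1)) = 0 <-> 0 = 3
!p1 = !1 = 0
p3 <-> p3 = 1 <-> 1 = 3
!p1 <-> (p3 <-> p3) = 0 <-> 3 = 0
p2 <-> p1 = 2 <-> 1 = 1
(p2 <-> p1) -> p2 = 1 -> 2 = 3
(!p1 <-> (p3 <-> p3)) <-> ((p2 <-> p1) -> p2) = 0 <-> 3 = 0
(!!!p3 <-> ((p3 <-> p3) -> (p2 <-> !p1))) <-> ((!p1 <-> (p3 <-> p3)) <-> ((p2 <-> p1) -> p2)) = 3 <-> 0 = 0
p1 <-> p2 = 1 <-> 2 = 1
p1 -> (p1 <-> p2) = 1 -> 1 = 3
!(p1 -> (p1 <-> p2)) = !3 = 0
!!(p1 -> (p1 <-> p2)) = !0 = 3
((!!!p3 <-> ((p3 <-> p3) -> (p2 <-> !p1))) <-> ((!p1 <-> (p3 <-> p3)) <-> ((p2 <-> p1) -> p2))) <-> !!(p1 -> (p1 <-> p2)) = 0 <-> 3 = 0
!p1 = !1 = 0
p1 <-> p1 = 1 <-> 1 = 3
!p1 <-> (p1 <-> p1) = 0 <-> 3 = 0
p2 <-> p2 = 2 <-> 2 = 3
p1 <-> p1 = 1 <-> 1 = 3
!(p1 <-> p1) = !3 = 0
(p2 <-> p2) -> !(p1 <-> p1) = 3 -> 0 = 0
p2 <-> p1 = 2 <-> 1 = 1
!p3 = !1 = 0
(p2 <-> p1) -> !p3 = 1 -> 0 = 0
((p2 <-> p2) -> !(p1 <-> p1)) -> ((p2 <-> p1) -> !p3) = 0 -> 0 = 3
(!p1 <-> (p1 <-> p1)) -> (((p2 <-> p2) -> !(p1 <-> p1)) -> ((p2 <-> p1) -> !p3)) = 0 -> 3 = 3
!((!p1 <-> (p1 <-> p1)) -> (((p2 <-> p2) -> !(p1 <-> p1)) -> ((p2 <-> p1) -> !p3))) = !3 = 0
(((!!!p3 <-> ((p3 <-> p3) -> (p2 <-> !p1))) <-> ((!p1 <-> (p3 <-> p3)) <-> ((p2 <-> p1) -> p2))) <-> !!(p1 -> (p1 <-> p2))) -> !((!p1 <-> (p1 <-> p1)) -> (((p2 <-> p2) -> !(p1 <-> p1)) -> ((p2 <-> p1) -> !p3))) = 0 -> 0 = 3

3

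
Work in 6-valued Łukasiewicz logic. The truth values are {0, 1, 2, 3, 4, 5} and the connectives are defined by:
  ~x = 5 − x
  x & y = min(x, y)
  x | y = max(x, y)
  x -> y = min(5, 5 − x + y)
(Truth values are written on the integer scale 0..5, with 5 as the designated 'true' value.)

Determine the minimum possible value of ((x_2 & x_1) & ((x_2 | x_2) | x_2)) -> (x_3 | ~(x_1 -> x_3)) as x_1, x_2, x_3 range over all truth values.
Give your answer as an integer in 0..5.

Take x_1 = 4, x_2 = 4, x_3 = 2:
x_2 & x_1 = 4 & 4 = 4
x_2 | x_2 = 4 | 4 = 4
(x_2 | x_2) | x_2 = 4 | 4 = 4
(x_2 & x_1) & ((x_2 | x_2) | x_2) = 4 & 4 = 4
x_1 -> x_3 = 4 -> 2 = 3
~(x_1 -> x_3) = ~3 = 2
x_3 | ~(x_1 -> x_3) = 2 | 2 = 2
((x_2 & x_1) & ((x_2 | x_2) | x_2)) -> (x_3 | ~(x_1 -> x_3)) = 4 -> 2 = 3
No assignment yields a value below 3, so this is the minimum.

3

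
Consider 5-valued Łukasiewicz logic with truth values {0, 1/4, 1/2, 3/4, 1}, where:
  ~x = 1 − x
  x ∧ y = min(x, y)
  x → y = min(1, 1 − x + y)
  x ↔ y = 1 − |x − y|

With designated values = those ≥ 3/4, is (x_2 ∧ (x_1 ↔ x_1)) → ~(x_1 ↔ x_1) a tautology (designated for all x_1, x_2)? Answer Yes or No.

Counterexample: take x_1 = 0, x_2 = 1/2.
x_1 ↔ x_1 = 0 ↔ 0 = 1
x_2 ∧ (x_1 ↔ x_1) = 1/2 ∧ 1 = 1/2
~(x_1 ↔ x_1) = ~1 = 0
(x_2 ∧ (x_1 ↔ x_1)) → ~(x_1 ↔ x_1) = 1/2 → 0 = 1/2
This gives 1/2, which is below 3/4.

No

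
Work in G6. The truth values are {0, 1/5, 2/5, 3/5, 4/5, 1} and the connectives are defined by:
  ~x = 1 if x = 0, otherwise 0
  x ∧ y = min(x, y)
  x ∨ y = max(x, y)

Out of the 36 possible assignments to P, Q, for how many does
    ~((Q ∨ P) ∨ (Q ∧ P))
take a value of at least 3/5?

value 1: 1 assignment (counts)
value 0: 35 assignments
So 1 of the 36 assignments meets the threshold.

1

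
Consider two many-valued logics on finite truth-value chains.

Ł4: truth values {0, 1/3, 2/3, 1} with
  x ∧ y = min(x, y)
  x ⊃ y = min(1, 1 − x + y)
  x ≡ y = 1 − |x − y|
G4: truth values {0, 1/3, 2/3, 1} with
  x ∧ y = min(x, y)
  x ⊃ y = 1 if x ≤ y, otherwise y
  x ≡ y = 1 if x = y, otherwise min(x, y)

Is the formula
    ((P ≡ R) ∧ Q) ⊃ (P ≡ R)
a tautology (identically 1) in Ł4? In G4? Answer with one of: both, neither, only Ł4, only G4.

both

In Ł4: every assignment gives 1 — tautology.
In G4: every assignment gives 1 — tautology.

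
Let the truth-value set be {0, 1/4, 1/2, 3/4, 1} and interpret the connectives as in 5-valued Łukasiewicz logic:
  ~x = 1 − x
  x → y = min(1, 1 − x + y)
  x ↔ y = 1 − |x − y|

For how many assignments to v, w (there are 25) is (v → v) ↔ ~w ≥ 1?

5

value 1: 5 assignments (counts)
value 3/4: 5 assignments
value 1/2: 5 assignments
value 1/4: 5 assignments
value 0: 5 assignments
So 5 of the 25 assignments meet the threshold.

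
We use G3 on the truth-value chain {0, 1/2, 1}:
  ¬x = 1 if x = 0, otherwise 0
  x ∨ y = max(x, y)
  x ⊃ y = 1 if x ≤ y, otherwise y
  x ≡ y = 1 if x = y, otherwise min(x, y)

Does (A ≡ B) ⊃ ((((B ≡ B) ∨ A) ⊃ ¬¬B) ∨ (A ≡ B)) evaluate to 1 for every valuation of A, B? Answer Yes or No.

A = 0, B = 0 ↦ 1
A = 0, B = 1/2 ↦ 1
A = 0, B = 1 ↦ 1
A = 1/2, B = 0 ↦ 1
A = 1/2, B = 1/2 ↦ 1
A = 1/2, B = 1 ↦ 1
A = 1, B = 0 ↦ 1
A = 1, B = 1/2 ↦ 1
A = 1, B = 1 ↦ 1
Every assignment gives a value ≥ 1.

Yes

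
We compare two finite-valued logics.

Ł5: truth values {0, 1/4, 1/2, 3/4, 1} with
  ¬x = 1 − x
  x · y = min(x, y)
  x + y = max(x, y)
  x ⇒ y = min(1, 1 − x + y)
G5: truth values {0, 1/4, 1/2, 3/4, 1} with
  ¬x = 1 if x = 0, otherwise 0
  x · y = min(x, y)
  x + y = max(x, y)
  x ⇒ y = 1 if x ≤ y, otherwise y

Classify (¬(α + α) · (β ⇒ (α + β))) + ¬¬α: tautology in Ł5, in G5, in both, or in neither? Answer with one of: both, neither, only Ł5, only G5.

In Ł5: at α = 1/4, β = 0 the value is 3/4 — not a tautology.
In G5: every assignment gives 1 — tautology.

only G5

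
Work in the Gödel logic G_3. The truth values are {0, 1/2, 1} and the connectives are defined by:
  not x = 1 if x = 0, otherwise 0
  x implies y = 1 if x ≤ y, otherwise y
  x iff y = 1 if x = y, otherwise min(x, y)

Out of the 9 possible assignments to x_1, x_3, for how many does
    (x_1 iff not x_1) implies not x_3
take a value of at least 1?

9

x_1 = 0, x_3 = 0 ↦ 1  ≥
x_1 = 0, x_3 = 1/2 ↦ 1  ≥
x_1 = 0, x_3 = 1 ↦ 1  ≥
x_1 = 1/2, x_3 = 0 ↦ 1  ≥
x_1 = 1/2, x_3 = 1/2 ↦ 1  ≥
x_1 = 1/2, x_3 = 1 ↦ 1  ≥
x_1 = 1, x_3 = 0 ↦ 1  ≥
x_1 = 1, x_3 = 1/2 ↦ 1  ≥
x_1 = 1, x_3 = 1 ↦ 1  ≥
So 9 of the 9 assignments meet the threshold.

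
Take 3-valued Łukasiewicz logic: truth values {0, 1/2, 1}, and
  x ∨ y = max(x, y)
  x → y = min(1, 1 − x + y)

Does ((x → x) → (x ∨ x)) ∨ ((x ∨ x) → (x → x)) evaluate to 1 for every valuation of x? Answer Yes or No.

Yes

x = 0 ↦ 1
x = 1/2 ↦ 1
x = 1 ↦ 1
Every assignment gives a value ≥ 1.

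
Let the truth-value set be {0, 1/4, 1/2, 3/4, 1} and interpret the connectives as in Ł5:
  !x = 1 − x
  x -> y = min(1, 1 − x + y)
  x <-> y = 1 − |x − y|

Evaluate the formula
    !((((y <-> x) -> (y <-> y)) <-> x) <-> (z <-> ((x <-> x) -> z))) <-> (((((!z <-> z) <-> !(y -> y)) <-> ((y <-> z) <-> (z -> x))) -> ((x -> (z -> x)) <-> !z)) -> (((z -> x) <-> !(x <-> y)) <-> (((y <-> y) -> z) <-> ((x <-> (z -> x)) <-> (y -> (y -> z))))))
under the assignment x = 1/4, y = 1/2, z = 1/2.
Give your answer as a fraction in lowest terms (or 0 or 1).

3/4

y <-> x = 1/2 <-> 1/4 = 3/4
y <-> y = 1/2 <-> 1/2 = 1
(y <-> x) -> (y <-> y) = 3/4 -> 1 = 1
((y <-> x) -> (y <-> y)) <-> x = 1 <-> 1/4 = 1/4
x <-> x = 1/4 <-> 1/4 = 1
(x <-> x) -> z = 1 -> 1/2 = 1/2
z <-> ((x <-> x) -> z) = 1/2 <-> 1/2 = 1
(((y <-> x) -> (y <-> y)) <-> x) <-> (z <-> ((x <-> x) -> z)) = 1/4 <-> 1 = 1/4
!((((y <-> x) -> (y <-> y)) <-> x) <-> (z <-> ((x <-> x) -> z))) = !1/4 = 3/4
!z = !1/2 = 1/2
!z <-> z = 1/2 <-> 1/2 = 1
y -> y = 1/2 -> 1/2 = 1
!(y -> y) = !1 = 0
(!z <-> z) <-> !(y -> y) = 1 <-> 0 = 0
y <-> z = 1/2 <-> 1/2 = 1
z -> x = 1/2 -> 1/4 = 3/4
(y <-> z) <-> (z -> x) = 1 <-> 3/4 = 3/4
((!z <-> z) <-> !(y -> y)) <-> ((y <-> z) <-> (z -> x)) = 0 <-> 3/4 = 1/4
z -> x = 1/2 -> 1/4 = 3/4
x -> (z -> x) = 1/4 -> 3/4 = 1
!z = !1/2 = 1/2
(x -> (z -> x)) <-> !z = 1 <-> 1/2 = 1/2
(((!z <-> z) <-> !(y -> y)) <-> ((y <-> z) <-> (z -> x))) -> ((x -> (z -> x)) <-> !z) = 1/4 -> 1/2 = 1
z -> x = 1/2 -> 1/4 = 3/4
x <-> y = 1/4 <-> 1/2 = 3/4
!(x <-> y) = !3/4 = 1/4
(z -> x) <-> !(x <-> y) = 3/4 <-> 1/4 = 1/2
y <-> y = 1/2 <-> 1/2 = 1
(y <-> y) -> z = 1 -> 1/2 = 1/2
z -> x = 1/2 -> 1/4 = 3/4
x <-> (z -> x) = 1/4 <-> 3/4 = 1/2
y -> z = 1/2 -> 1/2 = 1
y -> (y -> z) = 1/2 -> 1 = 1
(x <-> (z -> x)) <-> (y -> (y -> z)) = 1/2 <-> 1 = 1/2
((y <-> y) -> z) <-> ((x <-> (z -> x)) <-> (y -> (y -> z))) = 1/2 <-> 1/2 = 1
((z -> x) <-> !(x <-> y)) <-> (((y <-> y) -> z) <-> ((x <-> (z -> x)) <-> (y -> (y -> z)))) = 1/2 <-> 1 = 1/2
((((!z <-> z) <-> !(y -> y)) <-> ((y <-> z) <-> (z -> x))) -> ((x -> (z -> x)) <-> !z)) -> (((z -> x) <-> !(x <-> y)) <-> (((y <-> y) -> z) <-> ((x <-> (z -> x)) <-> (y -> (y -> z))))) = 1 -> 1/2 = 1/2
!((((y <-> x) -> (y <-> y)) <-> x) <-> (z <-> ((x <-> x) -> z))) <-> (((((!z <-> z) <-> !(y -> y)) <-> ((y <-> z) <-> (z -> x))) -> ((x -> (z -> x)) <-> !z)) -> (((z -> x) <-> !(x <-> y)) <-> (((y <-> y) -> z) <-> ((x <-> (z -> x)) <-> (y -> (y -> z)))))) = 3/4 <-> 1/2 = 3/4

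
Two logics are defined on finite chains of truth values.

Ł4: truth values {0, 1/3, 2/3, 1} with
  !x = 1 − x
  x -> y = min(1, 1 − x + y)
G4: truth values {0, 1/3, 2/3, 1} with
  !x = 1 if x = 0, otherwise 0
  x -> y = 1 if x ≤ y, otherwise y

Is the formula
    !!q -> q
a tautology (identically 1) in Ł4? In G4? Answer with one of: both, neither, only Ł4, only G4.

only Ł4

In Ł4: every assignment gives 1 — tautology.
In G4: at q = 1/3 the value is 1/3 — not a tautology.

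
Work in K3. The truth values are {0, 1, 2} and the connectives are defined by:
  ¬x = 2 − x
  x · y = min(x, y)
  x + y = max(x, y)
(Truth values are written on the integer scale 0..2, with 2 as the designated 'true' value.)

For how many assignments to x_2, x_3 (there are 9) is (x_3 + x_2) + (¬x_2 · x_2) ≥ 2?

5

x_2 = 0, x_3 = 0 ↦ 0  <
x_2 = 0, x_3 = 1 ↦ 1  <
x_2 = 0, x_3 = 2 ↦ 2  ≥
x_2 = 1, x_3 = 0 ↦ 1  <
x_2 = 1, x_3 = 1 ↦ 1  <
x_2 = 1, x_3 = 2 ↦ 2  ≥
x_2 = 2, x_3 = 0 ↦ 2  ≥
x_2 = 2, x_3 = 1 ↦ 2  ≥
x_2 = 2, x_3 = 2 ↦ 2  ≥
So 5 of the 9 assignments meet the threshold.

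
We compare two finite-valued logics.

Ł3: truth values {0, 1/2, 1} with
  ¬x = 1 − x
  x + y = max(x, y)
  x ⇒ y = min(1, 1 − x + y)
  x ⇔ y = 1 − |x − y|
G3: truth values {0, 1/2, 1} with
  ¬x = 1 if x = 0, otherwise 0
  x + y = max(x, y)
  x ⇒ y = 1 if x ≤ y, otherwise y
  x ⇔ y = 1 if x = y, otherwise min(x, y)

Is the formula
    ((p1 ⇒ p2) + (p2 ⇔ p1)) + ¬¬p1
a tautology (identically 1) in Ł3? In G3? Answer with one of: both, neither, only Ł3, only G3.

In Ł3: at p1 = 1/2, p2 = 0 the value is 1/2 — not a tautology.
In G3: every assignment gives 1 — tautology.

only G3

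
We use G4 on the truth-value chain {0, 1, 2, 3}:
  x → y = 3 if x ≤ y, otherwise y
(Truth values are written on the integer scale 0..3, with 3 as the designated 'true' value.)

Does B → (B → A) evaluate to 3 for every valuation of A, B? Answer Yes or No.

Counterexample: take A = 0, B = 1.
B → A = 1 → 0 = 0
B → (B → A) = 1 → 0 = 0
This gives 0 ≠ 3.

No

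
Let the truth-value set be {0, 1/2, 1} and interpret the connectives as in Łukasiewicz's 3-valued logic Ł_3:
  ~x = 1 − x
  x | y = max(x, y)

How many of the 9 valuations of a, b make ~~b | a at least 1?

a = 0, b = 0 ↦ 0  <
a = 0, b = 1/2 ↦ 1/2  <
a = 0, b = 1 ↦ 1  ≥
a = 1/2, b = 0 ↦ 1/2  <
a = 1/2, b = 1/2 ↦ 1/2  <
a = 1/2, b = 1 ↦ 1  ≥
a = 1, b = 0 ↦ 1  ≥
a = 1, b = 1/2 ↦ 1  ≥
a = 1, b = 1 ↦ 1  ≥
So 5 of the 9 assignments meet the threshold.

5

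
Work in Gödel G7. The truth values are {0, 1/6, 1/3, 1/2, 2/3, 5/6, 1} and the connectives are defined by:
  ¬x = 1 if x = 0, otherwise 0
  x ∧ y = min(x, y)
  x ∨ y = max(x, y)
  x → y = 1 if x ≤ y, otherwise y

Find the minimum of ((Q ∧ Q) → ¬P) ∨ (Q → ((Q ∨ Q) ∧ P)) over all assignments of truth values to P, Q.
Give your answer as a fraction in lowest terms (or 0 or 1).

1/6

Take P = 1/6, Q = 1/3:
Q ∧ Q = 1/3 ∧ 1/3 = 1/3
¬P = ¬1/6 = 0
(Q ∧ Q) → ¬P = 1/3 → 0 = 0
Q ∨ Q = 1/3 ∨ 1/3 = 1/3
(Q ∨ Q) ∧ P = 1/3 ∧ 1/6 = 1/6
Q → ((Q ∨ Q) ∧ P) = 1/3 → 1/6 = 1/6
((Q ∧ Q) → ¬P) ∨ (Q → ((Q ∨ Q) ∧ P)) = 0 ∨ 1/6 = 1/6
No assignment yields a value below 1/6, so this is the minimum.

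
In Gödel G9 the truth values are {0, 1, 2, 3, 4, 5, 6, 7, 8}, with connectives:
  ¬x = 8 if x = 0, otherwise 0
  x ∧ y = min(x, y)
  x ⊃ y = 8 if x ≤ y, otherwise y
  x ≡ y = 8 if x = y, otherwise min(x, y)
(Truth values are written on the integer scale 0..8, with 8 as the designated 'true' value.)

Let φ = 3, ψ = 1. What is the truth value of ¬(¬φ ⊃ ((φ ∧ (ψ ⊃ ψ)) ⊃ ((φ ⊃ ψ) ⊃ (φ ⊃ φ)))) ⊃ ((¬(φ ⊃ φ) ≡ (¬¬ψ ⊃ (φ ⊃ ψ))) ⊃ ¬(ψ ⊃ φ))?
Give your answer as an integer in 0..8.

¬φ = ¬3 = 0
ψ ⊃ ψ = 1 ⊃ 1 = 8
φ ∧ (ψ ⊃ ψ) = 3 ∧ 8 = 3
φ ⊃ ψ = 3 ⊃ 1 = 1
φ ⊃ φ = 3 ⊃ 3 = 8
(φ ⊃ ψ) ⊃ (φ ⊃ φ) = 1 ⊃ 8 = 8
(φ ∧ (ψ ⊃ ψ)) ⊃ ((φ ⊃ ψ) ⊃ (φ ⊃ φ)) = 3 ⊃ 8 = 8
¬φ ⊃ ((φ ∧ (ψ ⊃ ψ)) ⊃ ((φ ⊃ ψ) ⊃ (φ ⊃ φ))) = 0 ⊃ 8 = 8
¬(¬φ ⊃ ((φ ∧ (ψ ⊃ ψ)) ⊃ ((φ ⊃ ψ) ⊃ (φ ⊃ φ)))) = ¬8 = 0
φ ⊃ φ = 3 ⊃ 3 = 8
¬(φ ⊃ φ) = ¬8 = 0
¬ψ = ¬1 = 0
¬¬ψ = ¬0 = 8
φ ⊃ ψ = 3 ⊃ 1 = 1
¬¬ψ ⊃ (φ ⊃ ψ) = 8 ⊃ 1 = 1
¬(φ ⊃ φ) ≡ (¬¬ψ ⊃ (φ ⊃ ψ)) = 0 ≡ 1 = 0
ψ ⊃ φ = 1 ⊃ 3 = 8
¬(ψ ⊃ φ) = ¬8 = 0
(¬(φ ⊃ φ) ≡ (¬¬ψ ⊃ (φ ⊃ ψ))) ⊃ ¬(ψ ⊃ φ) = 0 ⊃ 0 = 8
¬(¬φ ⊃ ((φ ∧ (ψ ⊃ ψ)) ⊃ ((φ ⊃ ψ) ⊃ (φ ⊃ φ)))) ⊃ ((¬(φ ⊃ φ) ≡ (¬¬ψ ⊃ (φ ⊃ ψ))) ⊃ ¬(ψ ⊃ φ)) = 0 ⊃ 8 = 8

8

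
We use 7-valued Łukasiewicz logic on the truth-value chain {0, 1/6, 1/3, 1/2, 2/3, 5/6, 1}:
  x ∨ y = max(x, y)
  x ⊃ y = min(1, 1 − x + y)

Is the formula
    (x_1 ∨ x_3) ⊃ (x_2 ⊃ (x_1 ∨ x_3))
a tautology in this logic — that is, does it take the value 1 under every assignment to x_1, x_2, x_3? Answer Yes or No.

At x_1 = 1, x_2 = 1/3, x_3 = 1/6, for instance:
x_1 ∨ x_3 = 1 ∨ 1/6 = 1
x_2 ⊃ (x_1 ∨ x_3) = 1/3 ⊃ 1 = 1
(x_1 ∨ x_3) ⊃ (x_2 ⊃ (x_1 ∨ x_3)) = 1 ⊃ 1 = 1
and checking the remaining 342 assignments likewise gives ≥ 1 in every case.

Yes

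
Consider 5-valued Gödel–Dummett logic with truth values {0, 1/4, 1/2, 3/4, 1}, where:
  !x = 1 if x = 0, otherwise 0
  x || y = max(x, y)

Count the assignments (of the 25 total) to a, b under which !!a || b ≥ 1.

21

value 1: 21 assignments (counts)
value 3/4: 1 assignment
value 1/2: 1 assignment
value 1/4: 1 assignment
value 0: 1 assignment
So 21 of the 25 assignments meet the threshold.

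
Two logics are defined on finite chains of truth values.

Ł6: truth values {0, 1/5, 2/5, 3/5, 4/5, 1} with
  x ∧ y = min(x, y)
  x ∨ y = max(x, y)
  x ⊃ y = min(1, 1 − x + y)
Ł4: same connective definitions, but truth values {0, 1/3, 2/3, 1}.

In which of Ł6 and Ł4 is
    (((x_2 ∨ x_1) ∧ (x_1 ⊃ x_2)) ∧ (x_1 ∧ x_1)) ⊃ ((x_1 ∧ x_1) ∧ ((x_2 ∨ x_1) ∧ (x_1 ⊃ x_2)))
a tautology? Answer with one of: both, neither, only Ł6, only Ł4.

In Ł6: every assignment gives 1 — tautology.
In Ł4: every assignment gives 1 — tautology.

both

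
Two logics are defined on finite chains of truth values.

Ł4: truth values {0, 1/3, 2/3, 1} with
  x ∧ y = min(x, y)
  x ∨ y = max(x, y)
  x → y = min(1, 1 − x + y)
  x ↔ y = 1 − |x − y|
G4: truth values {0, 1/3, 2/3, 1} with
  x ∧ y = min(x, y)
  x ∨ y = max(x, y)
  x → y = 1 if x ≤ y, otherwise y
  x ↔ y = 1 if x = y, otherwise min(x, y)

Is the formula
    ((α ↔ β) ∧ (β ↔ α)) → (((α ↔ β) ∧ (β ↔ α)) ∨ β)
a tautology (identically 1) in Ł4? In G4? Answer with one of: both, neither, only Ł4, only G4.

both

In Ł4: every assignment gives 1 — tautology.
In G4: every assignment gives 1 — tautology.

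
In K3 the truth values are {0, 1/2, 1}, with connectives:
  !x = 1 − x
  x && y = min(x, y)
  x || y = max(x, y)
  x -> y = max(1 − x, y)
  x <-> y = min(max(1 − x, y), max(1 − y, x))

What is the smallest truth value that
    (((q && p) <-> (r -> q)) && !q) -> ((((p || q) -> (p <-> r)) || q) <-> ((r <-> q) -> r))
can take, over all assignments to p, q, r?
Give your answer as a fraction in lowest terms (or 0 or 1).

Take p = 0, q = 0, r = 1/2:
q && p = 0 && 0 = 0
r -> q = 1/2 -> 0 = 1/2
(q && p) <-> (r -> q) = 0 <-> 1/2 = 1/2
!q = !0 = 1
((q && p) <-> (r -> q)) && !q = 1/2 && 1 = 1/2
p || q = 0 || 0 = 0
p <-> r = 0 <-> 1/2 = 1/2
(p || q) -> (p <-> r) = 0 -> 1/2 = 1
((p || q) -> (p <-> r)) || q = 1 || 0 = 1
r <-> q = 1/2 <-> 0 = 1/2
(r <-> q) -> r = 1/2 -> 1/2 = 1/2
(((p || q) -> (p <-> r)) || q) <-> ((r <-> q) -> r) = 1 <-> 1/2 = 1/2
(((q && p) <-> (r -> q)) && !q) -> ((((p || q) -> (p <-> r)) || q) <-> ((r <-> q) -> r)) = 1/2 -> 1/2 = 1/2
No assignment yields a value below 1/2, so this is the minimum.

1/2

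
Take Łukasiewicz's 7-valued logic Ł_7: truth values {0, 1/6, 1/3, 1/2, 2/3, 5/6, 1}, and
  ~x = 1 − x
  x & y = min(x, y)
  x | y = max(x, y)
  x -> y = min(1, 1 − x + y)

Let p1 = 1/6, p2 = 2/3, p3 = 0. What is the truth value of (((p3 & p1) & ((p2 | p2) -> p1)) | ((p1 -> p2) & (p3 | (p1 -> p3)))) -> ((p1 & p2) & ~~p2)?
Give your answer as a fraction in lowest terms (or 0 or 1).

p3 & p1 = 0 & 1/6 = 0
p2 | p2 = 2/3 | 2/3 = 2/3
(p2 | p2) -> p1 = 2/3 -> 1/6 = 1/2
(p3 & p1) & ((p2 | p2) -> p1) = 0 & 1/2 = 0
p1 -> p2 = 1/6 -> 2/3 = 1
p1 -> p3 = 1/6 -> 0 = 5/6
p3 | (p1 -> p3) = 0 | 5/6 = 5/6
(p1 -> p2) & (p3 | (p1 -> p3)) = 1 & 5/6 = 5/6
((p3 & p1) & ((p2 | p2) -> p1)) | ((p1 -> p2) & (p3 | (p1 -> p3))) = 0 | 5/6 = 5/6
p1 & p2 = 1/6 & 2/3 = 1/6
~p2 = ~2/3 = 1/3
~~p2 = ~1/3 = 2/3
(p1 & p2) & ~~p2 = 1/6 & 2/3 = 1/6
(((p3 & p1) & ((p2 | p2) -> p1)) | ((p1 -> p2) & (p3 | (p1 -> p3)))) -> ((p1 & p2) & ~~p2) = 5/6 -> 1/6 = 1/3

1/3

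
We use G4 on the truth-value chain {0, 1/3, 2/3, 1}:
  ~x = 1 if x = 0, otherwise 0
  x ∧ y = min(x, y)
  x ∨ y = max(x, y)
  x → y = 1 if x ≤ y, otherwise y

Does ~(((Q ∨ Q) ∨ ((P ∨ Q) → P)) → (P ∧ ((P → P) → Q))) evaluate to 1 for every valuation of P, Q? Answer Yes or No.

No

Counterexample: take P = 1/3, Q = 1/3.
Q ∨ Q = 1/3 ∨ 1/3 = 1/3
P ∨ Q = 1/3 ∨ 1/3 = 1/3
(P ∨ Q) → P = 1/3 → 1/3 = 1
(Q ∨ Q) ∨ ((P ∨ Q) → P) = 1/3 ∨ 1 = 1
P → P = 1/3 → 1/3 = 1
(P → P) → Q = 1 → 1/3 = 1/3
P ∧ ((P → P) → Q) = 1/3 ∧ 1/3 = 1/3
((Q ∨ Q) ∨ ((P ∨ Q) → P)) → (P ∧ ((P → P) → Q)) = 1 → 1/3 = 1/3
~(((Q ∨ Q) ∨ ((P ∨ Q) → P)) → (P ∧ ((P → P) → Q))) = ~1/3 = 0
This gives 0 ≠ 1.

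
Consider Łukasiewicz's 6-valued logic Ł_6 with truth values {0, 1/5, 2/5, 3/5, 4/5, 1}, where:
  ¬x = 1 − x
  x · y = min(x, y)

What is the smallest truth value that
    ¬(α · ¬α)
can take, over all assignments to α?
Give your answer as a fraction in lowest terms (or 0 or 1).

Take α = 2/5:
¬α = ¬2/5 = 3/5
α · ¬α = 2/5 · 3/5 = 2/5
¬(α · ¬α) = ¬2/5 = 3/5
No assignment yields a value below 3/5, so this is the minimum.

3/5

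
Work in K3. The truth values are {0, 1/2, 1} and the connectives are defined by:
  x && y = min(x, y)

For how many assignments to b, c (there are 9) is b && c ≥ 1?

b = 0, c = 0 ↦ 0  <
b = 0, c = 1/2 ↦ 0  <
b = 0, c = 1 ↦ 0  <
b = 1/2, c = 0 ↦ 0  <
b = 1/2, c = 1/2 ↦ 1/2  <
b = 1/2, c = 1 ↦ 1/2  <
b = 1, c = 0 ↦ 0  <
b = 1, c = 1/2 ↦ 1/2  <
b = 1, c = 1 ↦ 1  ≥
So 1 of the 9 assignments meets the threshold.

1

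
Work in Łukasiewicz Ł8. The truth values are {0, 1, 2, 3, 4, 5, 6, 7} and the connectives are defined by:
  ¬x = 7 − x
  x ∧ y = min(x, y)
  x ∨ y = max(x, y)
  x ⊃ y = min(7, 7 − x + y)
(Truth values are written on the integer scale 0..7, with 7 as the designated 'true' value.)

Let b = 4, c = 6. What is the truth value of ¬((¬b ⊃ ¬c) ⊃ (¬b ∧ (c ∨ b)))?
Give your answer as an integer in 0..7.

¬b = ¬4 = 3
¬c = ¬6 = 1
¬b ⊃ ¬c = 3 ⊃ 1 = 5
¬b = ¬4 = 3
c ∨ b = 6 ∨ 4 = 6
¬b ∧ (c ∨ b) = 3 ∧ 6 = 3
(¬b ⊃ ¬c) ⊃ (¬b ∧ (c ∨ b)) = 5 ⊃ 3 = 5
¬((¬b ⊃ ¬c) ⊃ (¬b ∧ (c ∨ b))) = ¬5 = 2

2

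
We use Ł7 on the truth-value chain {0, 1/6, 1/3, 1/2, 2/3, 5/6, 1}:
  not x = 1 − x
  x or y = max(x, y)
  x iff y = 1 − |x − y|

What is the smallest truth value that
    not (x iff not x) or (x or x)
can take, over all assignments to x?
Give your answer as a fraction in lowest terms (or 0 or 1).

Take x = 1/3:
not x = not 1/3 = 2/3
x iff not x = 1/3 iff 2/3 = 2/3
not (x iff not x) = not 2/3 = 1/3
x or x = 1/3 or 1/3 = 1/3
not (x iff not x) or (x or x) = 1/3 or 1/3 = 1/3
No assignment yields a value below 1/3, so this is the minimum.

1/3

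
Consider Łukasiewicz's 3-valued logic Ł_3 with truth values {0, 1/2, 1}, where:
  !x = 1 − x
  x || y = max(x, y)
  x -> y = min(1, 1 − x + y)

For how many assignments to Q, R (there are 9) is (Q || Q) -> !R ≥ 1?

6

Q = 0, R = 0 ↦ 1  ≥
Q = 0, R = 1/2 ↦ 1  ≥
Q = 0, R = 1 ↦ 1  ≥
Q = 1/2, R = 0 ↦ 1  ≥
Q = 1/2, R = 1/2 ↦ 1  ≥
Q = 1/2, R = 1 ↦ 1/2  <
Q = 1, R = 0 ↦ 1  ≥
Q = 1, R = 1/2 ↦ 1/2  <
Q = 1, R = 1 ↦ 0  <
So 6 of the 9 assignments meet the threshold.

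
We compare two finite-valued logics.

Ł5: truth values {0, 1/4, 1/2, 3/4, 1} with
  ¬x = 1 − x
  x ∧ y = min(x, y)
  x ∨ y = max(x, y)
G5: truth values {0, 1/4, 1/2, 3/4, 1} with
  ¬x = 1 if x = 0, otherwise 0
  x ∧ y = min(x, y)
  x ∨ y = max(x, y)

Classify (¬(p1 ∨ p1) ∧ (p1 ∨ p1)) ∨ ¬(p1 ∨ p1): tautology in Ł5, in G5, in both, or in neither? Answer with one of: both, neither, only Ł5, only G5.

neither

In Ł5: at p1 = 1/4 the value is 3/4 — not a tautology.
In G5: at p1 = 1/4 the value is 0 — not a tautology.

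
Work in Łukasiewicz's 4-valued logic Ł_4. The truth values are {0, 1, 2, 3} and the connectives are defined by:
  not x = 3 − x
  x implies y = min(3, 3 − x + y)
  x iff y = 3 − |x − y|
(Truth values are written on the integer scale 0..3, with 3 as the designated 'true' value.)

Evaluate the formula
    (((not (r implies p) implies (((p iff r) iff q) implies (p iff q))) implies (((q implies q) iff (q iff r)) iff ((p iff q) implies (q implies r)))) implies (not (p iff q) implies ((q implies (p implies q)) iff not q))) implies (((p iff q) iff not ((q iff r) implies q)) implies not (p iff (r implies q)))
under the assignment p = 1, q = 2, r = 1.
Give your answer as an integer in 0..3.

3

r implies p = 1 implies 1 = 3
not (r implies p) = not 3 = 0
p iff r = 1 iff 1 = 3
(p iff r) iff q = 3 iff 2 = 2
p iff q = 1 iff 2 = 2
((p iff r) iff q) implies (p iff q) = 2 implies 2 = 3
not (r implies p) implies (((p iff r) iff q) implies (p iff q)) = 0 implies 3 = 3
q implies q = 2 implies 2 = 3
q iff r = 2 iff 1 = 2
(q implies q) iff (q iff r) = 3 iff 2 = 2
p iff q = 1 iff 2 = 2
q implies r = 2 implies 1 = 2
(p iff q) implies (q implies r) = 2 implies 2 = 3
((q implies q) iff (q iff r)) iff ((p iff q) implies (q implies r)) = 2 iff 3 = 2
(not (r implies p) implies (((p iff r) iff q) implies (p iff q))) implies (((q implies q) iff (q iff r)) iff ((p iff q) implies (q implies r))) = 3 implies 2 = 2
p iff q = 1 iff 2 = 2
not (p iff q) = not 2 = 1
p implies q = 1 implies 2 = 3
q implies (p implies q) = 2 implies 3 = 3
not q = not 2 = 1
(q implies (p implies q)) iff not q = 3 iff 1 = 1
not (p iff q) implies ((q implies (p implies q)) iff not q) = 1 implies 1 = 3
((not (r implies p) implies (((p iff r) iff q) implies (p iff q))) implies (((q implies q) iff (q iff r)) iff ((p iff q) implies (q implies r)))) implies (not (p iff q) implies ((q implies (p implies q)) iff not q)) = 2 implies 3 = 3
p iff q = 1 iff 2 = 2
q iff r = 2 iff 1 = 2
(q iff r) implies q = 2 implies 2 = 3
not ((q iff r) implies q) = not 3 = 0
(p iff q) iff not ((q iff r) implies q) = 2 iff 0 = 1
r implies q = 1 implies 2 = 3
p iff (r implies q) = 1 iff 3 = 1
not (p iff (r implies q)) = not 1 = 2
((p iff q) iff not ((q iff r) implies q)) implies not (p iff (r implies q)) = 1 implies 2 = 3
(((not (r implies p) implies (((p iff r) iff q) implies (p iff q))) implies (((q implies q) iff (q iff r)) iff ((p iff q) implies (q implies r)))) implies (not (p iff q) implies ((q implies (p implies q)) iff not q))) implies (((p iff q) iff not ((q iff r) implies q)) implies not (p iff (r implies q))) = 3 implies 3 = 3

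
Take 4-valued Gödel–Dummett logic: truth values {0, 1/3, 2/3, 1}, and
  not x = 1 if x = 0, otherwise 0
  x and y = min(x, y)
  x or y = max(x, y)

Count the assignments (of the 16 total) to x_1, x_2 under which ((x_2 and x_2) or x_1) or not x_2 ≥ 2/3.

14

x_1 = 0, x_2 = 0 ↦ 1  ≥
x_1 = 0, x_2 = 1/3 ↦ 1/3  <
x_1 = 0, x_2 = 2/3 ↦ 2/3  ≥
x_1 = 0, x_2 = 1 ↦ 1  ≥
x_1 = 1/3, x_2 = 0 ↦ 1  ≥
x_1 = 1/3, x_2 = 1/3 ↦ 1/3  <
x_1 = 1/3, x_2 = 2/3 ↦ 2/3  ≥
x_1 = 1/3, x_2 = 1 ↦ 1  ≥
x_1 = 2/3, x_2 = 0 ↦ 1  ≥
x_1 = 2/3, x_2 = 1/3 ↦ 2/3  ≥
x_1 = 2/3, x_2 = 2/3 ↦ 2/3  ≥
x_1 = 2/3, x_2 = 1 ↦ 1  ≥
x_1 = 1, x_2 = 0 ↦ 1  ≥
x_1 = 1, x_2 = 1/3 ↦ 1  ≥
x_1 = 1, x_2 = 2/3 ↦ 1  ≥
x_1 = 1, x_2 = 1 ↦ 1  ≥
So 14 of the 16 assignments meet the threshold.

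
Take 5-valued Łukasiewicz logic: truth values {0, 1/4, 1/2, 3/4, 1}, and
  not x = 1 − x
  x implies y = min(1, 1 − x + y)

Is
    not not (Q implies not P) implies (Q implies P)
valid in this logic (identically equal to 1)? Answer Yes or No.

Counterexample: take P = 0, Q = 1/4.
not P = not 0 = 1
Q implies not P = 1/4 implies 1 = 1
not (Q implies not P) = not 1 = 0
not not (Q implies not P) = not 0 = 1
Q implies P = 1/4 implies 0 = 3/4
not not (Q implies not P) implies (Q implies P) = 1 implies 3/4 = 3/4
This gives 3/4 ≠ 1.

No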